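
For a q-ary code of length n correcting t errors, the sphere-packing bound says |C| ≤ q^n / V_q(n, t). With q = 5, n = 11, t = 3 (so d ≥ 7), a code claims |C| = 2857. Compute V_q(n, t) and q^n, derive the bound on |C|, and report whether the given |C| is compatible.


V_q(n, t) = 11485, q^n = 48828125, Hamming bound = 4251, |C| = 2857 ≤ bound (satisfied).

Step 1: Compute V_q(n, t) = Σ_{j=0}^3 C(n, j) (q−1)^j.
  j = 0: C(11,0)·(4)^0 = 1·1 = 1.
  j = 1: C(11,1)·(4)^1 = 11·4 = 44.
  j = 2: C(11,2)·(4)^2 = 55·16 = 880.
  j = 3: C(11,3)·(4)^3 = 165·64 = 10560.
  V_q(n, t) = 1 + 44 + 880 + 10560 = 11485.
Step 2: q^n = 5^11 = 48828125.
Step 3: Hamming bound ⌊q^n / V_q(n,t)⌋ = ⌊48828125/11485⌋ = 4251.
Step 4: Compare |C| = 2857 to 4251: satisfied.
The claimed |C| lies below the Hamming bound.


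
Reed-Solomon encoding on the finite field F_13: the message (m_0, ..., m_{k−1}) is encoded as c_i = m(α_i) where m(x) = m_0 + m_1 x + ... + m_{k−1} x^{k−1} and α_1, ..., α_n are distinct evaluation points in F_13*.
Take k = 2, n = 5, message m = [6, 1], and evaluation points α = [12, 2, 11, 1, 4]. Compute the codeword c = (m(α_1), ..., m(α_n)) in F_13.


c = [5, 8, 4, 7, 10]

Message polynomial: m(x) = 6 + 1·x (mod 13).
For each evaluation point α_i, compute m(α_i) mod 13:
  α_1 = 12: Horner steps 1 → 5, so m(12) = 5.
  α_2 = 2: Horner steps 1 → 8, so m(2) = 8.
  α_3 = 11: Horner steps 1 → 4, so m(11) = 4.
  α_4 = 1: Horner steps 1 → 7, so m(1) = 7.
  α_5 = 4: Horner steps 1 → 10, so m(4) = 10.
Codeword c = [5, 8, 4, 7, 10] ∈ F_13^5.


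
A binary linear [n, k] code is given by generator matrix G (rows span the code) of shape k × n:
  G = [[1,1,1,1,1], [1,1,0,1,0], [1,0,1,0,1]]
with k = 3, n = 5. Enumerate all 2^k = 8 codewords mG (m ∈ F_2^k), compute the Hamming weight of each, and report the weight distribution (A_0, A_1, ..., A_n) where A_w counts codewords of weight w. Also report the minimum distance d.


Weight distribution: A_0 = 1, A_1 = 1, A_2 = 2, A_3 = 2, A_4 = 1, A_5 = 1. Minimum distance d = 1.

Enumerate all 2^3 = 8 messages m ∈ F_2^3.
For each, compute codeword c = mG in F_2^5, then tally its weight.
  m = 000 → c = 00000, weight = 0.
  m = 100 → c = 11111, weight = 5.
  m = 010 → c = 11010, weight = 3.
  m = 110 → c = 00101, weight = 2.
  m = 001 → c = 10101, weight = 3.
  m = 101 → c = 01010, weight = 2.
  m = 011 → c = 01111, weight = 4.
  m = 111 → c = 10000, weight = 1.
Tally weights:
  weight 0: 1 codewords.
  weight 1: 1 codewords.
  weight 2: 2 codewords.
  weight 3: 2 codewords.
  weight 4: 1 codewords.
  weight 5: 1 codewords.
Minimum distance d = smallest w > 0 with A_w > 0 = 1.
Sanity: Σ A_w = 8 = 2^3 = 8 ✓.


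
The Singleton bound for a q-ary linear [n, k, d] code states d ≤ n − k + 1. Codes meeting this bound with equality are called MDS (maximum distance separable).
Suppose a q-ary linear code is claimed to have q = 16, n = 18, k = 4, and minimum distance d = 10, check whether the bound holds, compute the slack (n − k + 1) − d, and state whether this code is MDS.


Singleton RHS = n − k + 1 = 15, slack = 5, bound satisfied, not MDS.

Singleton bound: d ≤ n − k + 1.
Here n = 18, k = 4, so n − k + 1 = 15.
Given d = 10, check d ≤ 15: YES.
Slack = (n − k + 1) − d = 5.
The code is NOT MDS (slack = 5 > 0).
Description: the claimed parameters are [18, 4, 10]_16; such a code would be non-MDS.


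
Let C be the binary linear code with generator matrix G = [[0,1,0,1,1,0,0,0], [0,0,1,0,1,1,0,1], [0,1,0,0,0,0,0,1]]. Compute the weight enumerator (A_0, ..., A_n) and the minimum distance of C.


Weight distribution: A_0 = 1, A_2 = 1, A_3 = 3, A_4 = 2, A_5 = 1. Minimum distance d = 2.

Enumerate all 2^3 = 8 messages m ∈ F_2^3.
For each, compute codeword c = mG in F_2^8, then tally its weight.
  m = 000 → c = 00000000, weight = 0.
  m = 100 → c = 01011000, weight = 3.
  m = 010 → c = 00101101, weight = 4.
  m = 110 → c = 01110101, weight = 5.
  m = 001 → c = 01000001, weight = 2.
  m = 101 → c = 00011001, weight = 3.
  m = 011 → c = 01101100, weight = 4.
  m = 111 → c = 00110100, weight = 3.
Tally weights:
  weight 0: 1 codewords.
  weight 2: 1 codewords.
  weight 3: 3 codewords.
  weight 4: 2 codewords.
  weight 5: 1 codewords.
Minimum distance d = smallest w > 0 with A_w > 0 = 2.
Sanity: Σ A_w = 8 = 2^3 = 8 ✓.


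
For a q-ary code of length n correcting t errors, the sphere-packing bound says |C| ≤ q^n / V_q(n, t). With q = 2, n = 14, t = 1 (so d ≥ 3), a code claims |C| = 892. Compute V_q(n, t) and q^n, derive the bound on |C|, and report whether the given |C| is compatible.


V_q(n, t) = 15, q^n = 16384, Hamming bound = 1092, |C| = 892 ≤ bound (satisfied).

Step 1: Compute V_q(n, t) = Σ_{j=0}^1 C(n, j) (q−1)^j.
  j = 0: C(14,0)·(1)^0 = 1·1 = 1.
  j = 1: C(14,1)·(1)^1 = 14·1 = 14.
  V_q(n, t) = 1 + 14 = 15.
Step 2: q^n = 2^14 = 16384.
Step 3: Hamming bound ⌊q^n / V_q(n,t)⌋ = ⌊16384/15⌋ = 1092.
Step 4: Compare |C| = 892 to 1092: satisfied.
The claimed |C| lies below the Hamming bound.


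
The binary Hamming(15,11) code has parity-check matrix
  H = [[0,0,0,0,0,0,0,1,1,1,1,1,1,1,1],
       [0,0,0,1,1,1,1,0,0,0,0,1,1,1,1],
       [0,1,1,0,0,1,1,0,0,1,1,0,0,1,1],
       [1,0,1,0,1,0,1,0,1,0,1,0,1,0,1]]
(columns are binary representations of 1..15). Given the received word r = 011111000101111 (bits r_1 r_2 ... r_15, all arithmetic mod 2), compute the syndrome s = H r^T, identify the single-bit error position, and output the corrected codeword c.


s = (1, 1, 0, 0)^T, error position = 12, corrected codeword c = 011111000100111

Compute s = H r^T mod 2 one row at a time:
  s_1 = 0 + 0 + 1 + 0 + 1 + 1 + 1 + 1 = 5 ≡ 1 (mod 2).
  s_2 = 1 + 1 + 1 + 0 + 1 + 1 + 1 + 1 = 7 ≡ 1 (mod 2).
  s_3 = 1 + 1 + 1 + 0 + 1 + 0 + 1 + 1 = 6 ≡ 0 (mod 2).
  s_4 = 0 + 1 + 1 + 0 + 0 + 0 + 1 + 1 = 4 ≡ 0 (mod 2).
s = (1, 1, 0, 0)^T — this equals column 12 of H (binary 1100), so error is at position 12.
Correct: flip bit 12 of r = 011111000101111 to get c = 011111000100111.


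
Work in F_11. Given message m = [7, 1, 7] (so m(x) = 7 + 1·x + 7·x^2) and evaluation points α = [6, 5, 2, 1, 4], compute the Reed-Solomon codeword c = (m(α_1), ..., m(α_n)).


c = [1, 0, 4, 4, 2]

Message polynomial: m(x) = 7 + 1·x + 7·x^2 (mod 11).
For each evaluation point α_i, compute m(α_i) mod 11:
  α_1 = 6: Horner steps 7 → 10 → 1, so m(6) = 1.
  α_2 = 5: Horner steps 7 → 3 → 0, so m(5) = 0.
  α_3 = 2: Horner steps 7 → 4 → 4, so m(2) = 4.
  α_4 = 1: Horner steps 7 → 8 → 4, so m(1) = 4.
  α_5 = 4: Horner steps 7 → 7 → 2, so m(4) = 2.
Codeword c = [1, 0, 4, 4, 2] ∈ F_11^5.


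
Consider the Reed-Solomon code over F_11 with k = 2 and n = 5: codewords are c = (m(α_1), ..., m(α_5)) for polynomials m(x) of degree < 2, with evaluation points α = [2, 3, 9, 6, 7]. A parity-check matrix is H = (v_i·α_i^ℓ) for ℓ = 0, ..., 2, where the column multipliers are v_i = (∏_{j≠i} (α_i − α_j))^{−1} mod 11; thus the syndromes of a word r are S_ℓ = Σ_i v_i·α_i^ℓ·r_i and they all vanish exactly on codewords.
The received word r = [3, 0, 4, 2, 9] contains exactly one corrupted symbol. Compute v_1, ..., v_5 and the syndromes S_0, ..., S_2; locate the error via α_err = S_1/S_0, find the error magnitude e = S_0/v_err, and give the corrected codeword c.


S = (8, 1, 7), error at position 5, error magnitude e = 10, c = [3, 0, 4, 2, 10].

Step 1: column multipliers v_i = (∏_{j≠i}(α_i − α_j))^{−1} mod 11.
  i = 1 (α = 2): (2−3)(2−9)(2−6)(2−7) = (−1)·(−7)·(−4)·(−5) = 140 ≡ 8, so v_1 = 8^{−1} = 7 (mod 11).
  i = 2 (α = 3): (3−2)(3−9)(3−6)(3−7) = 1·(−6)·(−3)·(−4) = −72 ≡ 5, so v_2 = 5^{−1} = 9 (mod 11).
  i = 3 (α = 9): (9−2)(9−3)(9−6)(9−7) = 7·6·3·2 = 252 ≡ 10, so v_3 = 10^{−1} = 10 (mod 11).
  i = 4 (α = 6): (6−2)(6−3)(6−9)(6−7) = 4·3·(−3)·(−1) = 36 ≡ 3, so v_4 = 3^{−1} = 4 (mod 11).
  i = 5 (α = 7): (7−2)(7−3)(7−9)(7−6) = 5·4·(−2)·1 = −40 ≡ 4, so v_5 = 4^{−1} = 3 (mod 11).
  v = [7, 9, 10, 4, 3].
Step 2: syndromes of r = [3, 0, 4, 2, 9] (all sums mod 11).
  S_0 = Σ v_i r_i = 7·3 + 9·0 + 10·4 + 4·2 + 3·9 = 96 ≡ 8.
  S_1 = Σ v_i α_i r_i = 7·2·3 + 9·3·0 + 10·9·4 + 4·6·2 + 3·7·9 = 639 ≡ 1.
  α_i^2 mod 11 = [4, 9, 4, 3, 5].
  S_2 = Σ v_i α_i^2 r_i = 7·4·3 + 9·9·0 + 10·4·4 + 4·3·2 + 3·5·9 = 403 ≡ 7.
  S = (8, 1, 7) ≠ 0, so r is not a codeword (an error is present).
Step 3: locate the error. For a single error e at position i, S_ℓ = v_i·e·α_i^ℓ, so α_err = S_1/S_0.
  S_0^{−1} = 8^{−1} = 7 (mod 11), so α_err = 1·7 = 7 ≡ 7 = α_5. Error position i = 5.
  Consistency check: S_2/S_1 = 7·1 = 7 ≡ 7 = α_err ✓ (single-error assumption holds).
Step 4: error magnitude e = S_0/v_5 = S_0·∏_{j≠5}(α_5 − α_j) = 8·4 = 32 ≡ 10 (mod 11).
Step 5: correct position 5: c_5 = r_5 − e = 9 − 10 ≡ 10 (mod 11). Hence c = [3, 0, 4, 2, 10].
  Check: interpolating c through the α_i gives m(x) = 9 + 8·x (degree < 2) with m(α_i) = c_i for every i, so c is indeed a codeword.


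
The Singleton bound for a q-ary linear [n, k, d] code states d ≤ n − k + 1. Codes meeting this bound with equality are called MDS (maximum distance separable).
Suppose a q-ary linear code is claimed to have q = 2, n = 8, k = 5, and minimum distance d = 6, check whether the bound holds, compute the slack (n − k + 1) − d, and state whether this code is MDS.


Singleton RHS = n − k + 1 = 4, slack = -2, bound violated (no such code; not MDS).

Singleton bound: d ≤ n − k + 1.
Here n = 8, k = 5, so n − k + 1 = 4.
Given d = 6, check d ≤ 4: NO.
Slack = (n − k + 1) − d = -2.
The slack is negative: d = 6 exceeds n − k + 1 = 4 by 2, so the Singleton bound is violated and no linear [8, 5, 6]_2 code can exist. In particular it is not MDS (MDS requires d = n − k + 1 exactly).
Description: the claimed parameters are [8, 5, 6]_2; such a code would be impossible (violates the Singleton bound).


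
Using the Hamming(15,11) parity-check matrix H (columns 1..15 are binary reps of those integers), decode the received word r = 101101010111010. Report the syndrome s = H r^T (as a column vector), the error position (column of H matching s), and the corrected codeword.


s = (1, 0, 1, 1)^T, error position = 11, corrected codeword c = 101101010101010

Compute s = H r^T mod 2 one row at a time:
  s_1 = 1 + 0 + 1 + 1 + 1 + 0 + 1 + 0 = 5 ≡ 1 (mod 2).
  s_2 = 1 + 0 + 1 + 0 + 1 + 0 + 1 + 0 = 4 ≡ 0 (mod 2).
  s_3 = 0 + 1 + 1 + 0 + 1 + 1 + 1 + 0 = 5 ≡ 1 (mod 2).
  s_4 = 1 + 1 + 0 + 0 + 0 + 1 + 0 + 0 = 3 ≡ 1 (mod 2).
s = (1, 0, 1, 1)^T — this equals column 11 of H (binary 1011), so error is at position 11.
Correct: flip bit 11 of r = 101101010111010 to get c = 101101010101010.


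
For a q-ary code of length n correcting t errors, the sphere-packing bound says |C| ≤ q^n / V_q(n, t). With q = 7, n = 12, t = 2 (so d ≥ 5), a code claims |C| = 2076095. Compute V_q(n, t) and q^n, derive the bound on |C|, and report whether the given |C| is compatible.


V_q(n, t) = 2449, q^n = 13841287201, Hamming bound = 5651811, |C| = 2076095 ≤ bound (satisfied).

Step 1: Compute V_q(n, t) = Σ_{j=0}^2 C(n, j) (q−1)^j.
  j = 0: C(12,0)·(6)^0 = 1·1 = 1.
  j = 1: C(12,1)·(6)^1 = 12·6 = 72.
  j = 2: C(12,2)·(6)^2 = 66·36 = 2376.
  V_q(n, t) = 1 + 72 + 2376 = 2449.
Step 2: q^n = 7^12 = 13841287201.
Step 3: Hamming bound ⌊q^n / V_q(n,t)⌋ = ⌊13841287201/2449⌋ = 5651811.
Step 4: Compare |C| = 2076095 to 5651811: satisfied.
The claimed |C| lies below the Hamming bound.


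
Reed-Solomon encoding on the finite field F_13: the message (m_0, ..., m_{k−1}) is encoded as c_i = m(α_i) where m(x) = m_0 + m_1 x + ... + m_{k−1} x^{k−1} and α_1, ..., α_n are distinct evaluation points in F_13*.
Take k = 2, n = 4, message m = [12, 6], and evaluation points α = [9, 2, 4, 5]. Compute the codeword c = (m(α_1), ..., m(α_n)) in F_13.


c = [1, 11, 10, 3]

Message polynomial: m(x) = 12 + 6·x (mod 13).
For each evaluation point α_i, compute m(α_i) mod 13:
  α_1 = 9: Horner steps 6 → 1, so m(9) = 1.
  α_2 = 2: Horner steps 6 → 11, so m(2) = 11.
  α_3 = 4: Horner steps 6 → 10, so m(4) = 10.
  α_4 = 5: Horner steps 6 → 3, so m(5) = 3.
Codeword c = [1, 11, 10, 3] ∈ F_13^4.


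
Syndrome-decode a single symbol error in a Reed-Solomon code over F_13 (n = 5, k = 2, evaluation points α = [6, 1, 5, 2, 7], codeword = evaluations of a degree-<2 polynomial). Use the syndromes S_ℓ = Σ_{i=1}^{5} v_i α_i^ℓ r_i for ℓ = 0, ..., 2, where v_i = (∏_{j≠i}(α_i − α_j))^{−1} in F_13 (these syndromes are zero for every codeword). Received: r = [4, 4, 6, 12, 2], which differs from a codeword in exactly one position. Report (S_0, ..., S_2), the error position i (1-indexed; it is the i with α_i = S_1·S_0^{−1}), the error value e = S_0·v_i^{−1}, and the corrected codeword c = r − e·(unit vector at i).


S = (1, 1, 1), error at position 2, error magnitude e = 3, c = [4, 1, 6, 12, 2].

Step 1: column multipliers v_i = (∏_{j≠i}(α_i − α_j))^{−1} mod 13.
  i = 1 (α = 6): (6−1)(6−5)(6−2)(6−7) = 5·1·4·(−1) = −20 ≡ 6, so v_1 = 6^{−1} = 11 (mod 13).
  i = 2 (α = 1): (1−6)(1−5)(1−2)(1−7) = (−5)·(−4)·(−1)·(−6) = 120 ≡ 3, so v_2 = 3^{−1} = 9 (mod 13).
  i = 3 (α = 5): (5−6)(5−1)(5−2)(5−7) = (−1)·4·3·(−2) = 24 ≡ 11, so v_3 = 11^{−1} = 6 (mod 13).
  i = 4 (α = 2): (2−6)(2−1)(2−5)(2−7) = (−4)·1·(−3)·(−5) = −60 ≡ 5, so v_4 = 5^{−1} = 8 (mod 13).
  i = 5 (α = 7): (7−6)(7−1)(7−5)(7−2) = 1·6·2·5 = 60 ≡ 8, so v_5 = 8^{−1} = 5 (mod 13).
  v = [11, 9, 6, 8, 5].
Step 2: syndromes of r = [4, 4, 6, 12, 2] (all sums mod 13).
  S_0 = Σ v_i r_i = 11·4 + 9·4 + 6·6 + 8·12 + 5·2 = 222 ≡ 1.
  S_1 = Σ v_i α_i r_i = 11·6·4 + 9·1·4 + 6·5·6 + 8·2·12 + 5·7·2 = 742 ≡ 1.
  α_i^2 mod 13 = [10, 1, 12, 4, 10].
  S_2 = Σ v_i α_i^2 r_i = 11·10·4 + 9·1·4 + 6·12·6 + 8·4·12 + 5·10·2 = 1392 ≡ 1.
  S = (1, 1, 1) ≠ 0, so r is not a codeword (an error is present).
Step 3: locate the error. For a single error e at position i, S_ℓ = v_i·e·α_i^ℓ, so α_err = S_1/S_0.
  S_0^{−1} = 1^{−1} = 1 (mod 13), so α_err = 1·1 = 1 ≡ 1 = α_2. Error position i = 2.
  Consistency check: S_2/S_1 = 1·1 = 1 ≡ 1 = α_err ✓ (single-error assumption holds).
Step 4: error magnitude e = S_0/v_2 = S_0·∏_{j≠2}(α_2 − α_j) = 1·3 = 3 ≡ 3 (mod 13).
Step 5: correct position 2: c_2 = r_2 − e = 4 − 3 ≡ 1 (mod 13). Hence c = [4, 1, 6, 12, 2].
  Check: interpolating c through the α_i gives m(x) = 3 + 11·x (degree < 2) with m(α_i) = c_i for every i, so c is indeed a codeword.


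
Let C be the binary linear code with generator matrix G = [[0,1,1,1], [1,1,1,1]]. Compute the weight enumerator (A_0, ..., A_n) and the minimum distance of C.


Weight distribution: A_0 = 1, A_1 = 1, A_3 = 1, A_4 = 1. Minimum distance d = 1.

Enumerate all 2^2 = 4 messages m ∈ F_2^2.
For each, compute codeword c = mG in F_2^4, then tally its weight.
  m = 00 → c = 0000, weight = 0.
  m = 10 → c = 0111, weight = 3.
  m = 01 → c = 1111, weight = 4.
  m = 11 → c = 1000, weight = 1.
Tally weights:
  weight 0: 1 codewords.
  weight 1: 1 codewords.
  weight 3: 1 codewords.
  weight 4: 1 codewords.
Minimum distance d = smallest w > 0 with A_w > 0 = 1.
Sanity: Σ A_w = 4 = 2^2 = 4 ✓.


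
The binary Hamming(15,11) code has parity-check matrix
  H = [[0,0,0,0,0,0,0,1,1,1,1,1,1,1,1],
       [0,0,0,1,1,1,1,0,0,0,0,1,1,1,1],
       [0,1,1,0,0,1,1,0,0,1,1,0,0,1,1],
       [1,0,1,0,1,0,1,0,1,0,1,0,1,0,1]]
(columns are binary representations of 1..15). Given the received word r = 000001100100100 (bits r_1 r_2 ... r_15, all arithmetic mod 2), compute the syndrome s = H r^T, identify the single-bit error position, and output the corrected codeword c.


s = (0, 1, 1, 0)^T, error position = 6, corrected codeword c = 000000100100100

Compute s = H r^T mod 2 one row at a time:
  s_1 = 0 + 0 + 1 + 0 + 0 + 1 + 0 + 0 = 2 ≡ 0 (mod 2).
  s_2 = 0 + 0 + 1 + 1 + 0 + 1 + 0 + 0 = 3 ≡ 1 (mod 2).
  s_3 = 0 + 0 + 1 + 1 + 1 + 0 + 0 + 0 = 3 ≡ 1 (mod 2).
  s_4 = 0 + 0 + 0 + 1 + 0 + 0 + 1 + 0 = 2 ≡ 0 (mod 2).
s = (0, 1, 1, 0)^T — this equals column 6 of H (binary 0110), so error is at position 6.
Correct: flip bit 6 of r = 000001100100100 to get c = 000000100100100.


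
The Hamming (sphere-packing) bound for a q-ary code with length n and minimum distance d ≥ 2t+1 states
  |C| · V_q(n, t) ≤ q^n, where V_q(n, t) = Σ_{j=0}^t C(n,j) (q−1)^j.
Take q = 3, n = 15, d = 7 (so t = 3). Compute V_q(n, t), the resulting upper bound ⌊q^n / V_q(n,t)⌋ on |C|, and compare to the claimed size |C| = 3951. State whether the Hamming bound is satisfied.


V_q(n, t) = 4091, q^n = 14348907, Hamming bound = 3507, |C| = 3951 > bound (violated).

Step 1: Compute V_q(n, t) = Σ_{j=0}^3 C(n, j) (q−1)^j.
  j = 0: C(15,0)·(2)^0 = 1·1 = 1.
  j = 1: C(15,1)·(2)^1 = 15·2 = 30.
  j = 2: C(15,2)·(2)^2 = 105·4 = 420.
  j = 3: C(15,3)·(2)^3 = 455·8 = 3640.
  V_q(n, t) = 1 + 30 + 420 + 3640 = 4091.
Step 2: q^n = 3^15 = 14348907.
Step 3: Hamming bound ⌊q^n / V_q(n,t)⌋ = ⌊14348907/4091⌋ = 3507.
Step 4: Compare |C| = 3951 to 3507: violated.
The claimed |C| lies above the Hamming bound, so no 3-ary code of length 15 with d ≥ 7 can have 3951 codewords.


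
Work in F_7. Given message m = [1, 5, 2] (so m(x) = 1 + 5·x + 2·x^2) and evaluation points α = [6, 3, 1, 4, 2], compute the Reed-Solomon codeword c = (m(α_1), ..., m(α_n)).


c = [5, 6, 1, 4, 5]

Message polynomial: m(x) = 1 + 5·x + 2·x^2 (mod 7).
For each evaluation point α_i, compute m(α_i) mod 7:
  α_1 = 6: Horner steps 2 → 3 → 5, so m(6) = 5.
  α_2 = 3: Horner steps 2 → 4 → 6, so m(3) = 6.
  α_3 = 1: Horner steps 2 → 0 → 1, so m(1) = 1.
  α_4 = 4: Horner steps 2 → 6 → 4, so m(4) = 4.
  α_5 = 2: Horner steps 2 → 2 → 5, so m(2) = 5.
Codeword c = [5, 6, 1, 4, 5] ∈ F_7^5.


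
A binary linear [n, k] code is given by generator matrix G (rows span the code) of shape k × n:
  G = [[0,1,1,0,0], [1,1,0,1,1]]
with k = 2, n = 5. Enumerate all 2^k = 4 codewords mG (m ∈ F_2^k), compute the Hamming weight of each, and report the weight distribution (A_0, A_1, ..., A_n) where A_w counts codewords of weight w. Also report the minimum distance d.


Weight distribution: A_0 = 1, A_2 = 1, A_4 = 2. Minimum distance d = 2.

Enumerate all 2^2 = 4 messages m ∈ F_2^2.
For each, compute codeword c = mG in F_2^5, then tally its weight.
  m = 00 → c = 00000, weight = 0.
  m = 10 → c = 01100, weight = 2.
  m = 01 → c = 11011, weight = 4.
  m = 11 → c = 10111, weight = 4.
Tally weights:
  weight 0: 1 codewords.
  weight 2: 1 codewords.
  weight 4: 2 codewords.
Minimum distance d = smallest w > 0 with A_w > 0 = 2.
Sanity: Σ A_w = 4 = 2^2 = 4 ✓.


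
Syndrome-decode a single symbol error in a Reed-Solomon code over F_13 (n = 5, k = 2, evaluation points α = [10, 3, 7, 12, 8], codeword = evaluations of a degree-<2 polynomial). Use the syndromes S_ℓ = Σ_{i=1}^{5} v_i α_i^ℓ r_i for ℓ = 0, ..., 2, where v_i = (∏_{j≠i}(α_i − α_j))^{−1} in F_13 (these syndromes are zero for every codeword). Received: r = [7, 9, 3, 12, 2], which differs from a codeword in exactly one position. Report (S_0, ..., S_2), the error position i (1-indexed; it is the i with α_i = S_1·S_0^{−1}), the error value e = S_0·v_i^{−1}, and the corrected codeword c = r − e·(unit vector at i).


S = (2, 1, 7), error at position 3, error magnitude e = 10, c = [7, 9, 6, 12, 2].

Step 1: column multipliers v_i = (∏_{j≠i}(α_i − α_j))^{−1} mod 13.
  i = 1 (α = 10): (10−3)(10−7)(10−12)(10−8) = 7·3·(−2)·2 = −84 ≡ 7, so v_1 = 7^{−1} = 2 (mod 13).
  i = 2 (α = 3): (3−10)(3−7)(3−12)(3−8) = (−7)·(−4)·(−9)·(−5) = 1260 ≡ 12, so v_2 = 12^{−1} = 12 (mod 13).
  i = 3 (α = 7): (7−10)(7−3)(7−12)(7−8) = (−3)·4·(−5)·(−1) = −60 ≡ 5, so v_3 = 5^{−1} = 8 (mod 13).
  i = 4 (α = 12): (12−10)(12−3)(12−7)(12−8) = 2·9·5·4 = 360 ≡ 9, so v_4 = 9^{−1} = 3 (mod 13).
  i = 5 (α = 8): (8−10)(8−3)(8−7)(8−12) = (−2)·5·1·(−4) = 40 ≡ 1, so v_5 = 1^{−1} = 1 (mod 13).
  v = [2, 12, 8, 3, 1].
Step 2: syndromes of r = [7, 9, 3, 12, 2] (all sums mod 13).
  S_0 = Σ v_i r_i = 2·7 + 12·9 + 8·3 + 3·12 + 1·2 = 184 ≡ 2.
  S_1 = Σ v_i α_i r_i = 2·10·7 + 12·3·9 + 8·7·3 + 3·12·12 + 1·8·2 = 1080 ≡ 1.
  α_i^2 mod 13 = [9, 9, 10, 1, 12].
  S_2 = Σ v_i α_i^2 r_i = 2·9·7 + 12·9·9 + 8·10·3 + 3·1·12 + 1·12·2 = 1398 ≡ 7.
  S = (2, 1, 7) ≠ 0, so r is not a codeword (an error is present).
Step 3: locate the error. For a single error e at position i, S_ℓ = v_i·e·α_i^ℓ, so α_err = S_1/S_0.
  S_0^{−1} = 2^{−1} = 7 (mod 13), so α_err = 1·7 = 7 ≡ 7 = α_3. Error position i = 3.
  Consistency check: S_2/S_1 = 7·1 = 7 ≡ 7 = α_err ✓ (single-error assumption holds).
Step 4: error magnitude e = S_0/v_3 = S_0·∏_{j≠3}(α_3 − α_j) = 2·5 = 10 ≡ 10 (mod 13).
Step 5: correct position 3: c_3 = r_3 − e = 3 − 10 ≡ 6 (mod 13). Hence c = [7, 9, 6, 12, 2].
  Check: interpolating c through the α_i gives m(x) = 8 + 9·x (degree < 2) with m(α_i) = c_i for every i, so c is indeed a codeword.


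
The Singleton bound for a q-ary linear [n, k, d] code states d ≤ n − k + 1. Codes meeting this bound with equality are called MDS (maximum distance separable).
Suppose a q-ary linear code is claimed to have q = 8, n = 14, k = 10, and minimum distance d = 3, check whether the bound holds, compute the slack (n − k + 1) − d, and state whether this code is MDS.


Singleton RHS = n − k + 1 = 5, slack = 2, bound satisfied, not MDS.

Singleton bound: d ≤ n − k + 1.
Here n = 14, k = 10, so n − k + 1 = 5.
Given d = 3, check d ≤ 5: YES.
Slack = (n − k + 1) − d = 2.
The code is NOT MDS (slack = 2 > 0).
Description: the claimed parameters are [14, 10, 3]_8; such a code would be non-MDS.


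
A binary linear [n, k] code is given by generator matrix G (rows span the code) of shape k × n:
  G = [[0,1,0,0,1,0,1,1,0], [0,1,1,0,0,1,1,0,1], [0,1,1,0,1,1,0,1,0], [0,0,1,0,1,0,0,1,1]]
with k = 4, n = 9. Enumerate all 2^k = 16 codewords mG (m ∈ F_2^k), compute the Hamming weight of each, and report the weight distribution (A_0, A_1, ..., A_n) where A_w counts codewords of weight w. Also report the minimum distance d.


Weight distribution: A_0 = 1, A_1 = 1, A_2 = 2, A_3 = 2, A_4 = 5, A_5 = 5. Minimum distance d = 1.

Enumerate all 2^4 = 16 messages m ∈ F_2^4.
For each, compute codeword c = mG in F_2^9, then tally its weight.
  m = 0000 → c = 000000000, weight = 0.
  m = 1000 → c = 010010110, weight = 4.
  m = 0100 → c = 011001101, weight = 5.
  m = 1100 → c = 001011011, weight = 5.
  m = 0010 → c = 011011010, weight = 5.
  m = 1010 → c = 001001100, weight = 3.
  m = 0110 → c = 000010111, weight = 4.
  m = 1110 → c = 010000001, weight = 2.
  m = 0001 → c = 001010011, weight = 4.
  m = 1001 → c = 011000101, weight = 4.
  m = 0101 → c = 010011110, weight = 5.
  m = 1101 → c = 000001000, weight = 1.
  m = 0011 → c = 010001001, weight = 3.
  m = 1011 → c = 000011111, weight = 5.
  m = 0111 → c = 001000100, weight = 2.
  m = 1111 → c = 011010010, weight = 4.
Tally weights:
  weight 0: 1 codewords.
  weight 1: 1 codewords.
  weight 2: 2 codewords.
  weight 3: 2 codewords.
  weight 4: 5 codewords.
  weight 5: 5 codewords.
Minimum distance d = smallest w > 0 with A_w > 0 = 1.
Sanity: Σ A_w = 16 = 2^4 = 16 ✓.


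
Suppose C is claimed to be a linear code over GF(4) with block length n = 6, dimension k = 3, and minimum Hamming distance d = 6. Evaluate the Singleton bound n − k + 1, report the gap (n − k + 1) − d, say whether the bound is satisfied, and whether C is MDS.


Singleton RHS = n − k + 1 = 4, slack = -2, bound violated (no such code; not MDS).

Singleton bound: d ≤ n − k + 1.
Here n = 6, k = 3, so n − k + 1 = 4.
Given d = 6, check d ≤ 4: NO.
Slack = (n − k + 1) − d = -2.
The slack is negative: d = 6 exceeds n − k + 1 = 4 by 2, so the Singleton bound is violated and no linear [6, 3, 6]_4 code can exist. In particular it is not MDS (MDS requires d = n − k + 1 exactly).
Description: the claimed parameters are [6, 3, 6]_4; such a code would be impossible (violates the Singleton bound).


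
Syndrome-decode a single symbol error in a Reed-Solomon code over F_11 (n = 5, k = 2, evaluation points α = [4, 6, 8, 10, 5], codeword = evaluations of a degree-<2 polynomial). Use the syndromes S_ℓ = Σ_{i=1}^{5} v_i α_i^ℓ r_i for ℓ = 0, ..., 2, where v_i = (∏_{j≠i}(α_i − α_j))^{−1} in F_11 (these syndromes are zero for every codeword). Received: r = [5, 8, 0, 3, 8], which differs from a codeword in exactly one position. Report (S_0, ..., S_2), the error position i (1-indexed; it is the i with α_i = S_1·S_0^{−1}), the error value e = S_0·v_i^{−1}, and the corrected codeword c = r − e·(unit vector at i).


S = (1, 5, 3), error at position 5, error magnitude e = 7, c = [5, 8, 0, 3, 1].

Step 1: column multipliers v_i = (∏_{j≠i}(α_i − α_j))^{−1} mod 11.
  i = 1 (α = 4): (4−6)(4−8)(4−10)(4−5) = (−2)·(−4)·(−6)·(−1) = 48 ≡ 4, so v_1 = 4^{−1} = 3 (mod 11).
  i = 2 (α = 6): (6−4)(6−8)(6−10)(6−5) = 2·(−2)·(−4)·1 = 16 ≡ 5, so v_2 = 5^{−1} = 9 (mod 11).
  i = 3 (α = 8): (8−4)(8−6)(8−10)(8−5) = 4·2·(−2)·3 = −48 ≡ 7, so v_3 = 7^{−1} = 8 (mod 11).
  i = 4 (α = 10): (10−4)(10−6)(10−8)(10−5) = 6·4·2·5 = 240 ≡ 9, so v_4 = 9^{−1} = 5 (mod 11).
  i = 5 (α = 5): (5−4)(5−6)(5−8)(5−10) = 1·(−1)·(−3)·(−5) = −15 ≡ 7, so v_5 = 7^{−1} = 8 (mod 11).
  v = [3, 9, 8, 5, 8].
Step 2: syndromes of r = [5, 8, 0, 3, 8] (all sums mod 11).
  S_0 = Σ v_i r_i = 3·5 + 9·8 + 8·0 + 5·3 + 8·8 = 166 ≡ 1.
  S_1 = Σ v_i α_i r_i = 3·4·5 + 9·6·8 + 8·8·0 + 5·10·3 + 8·5·8 = 962 ≡ 5.
  α_i^2 mod 11 = [5, 3, 9, 1, 3].
  S_2 = Σ v_i α_i^2 r_i = 3·5·5 + 9·3·8 + 8·9·0 + 5·1·3 + 8·3·8 = 498 ≡ 3.
  S = (1, 5, 3) ≠ 0, so r is not a codeword (an error is present).
Step 3: locate the error. For a single error e at position i, S_ℓ = v_i·e·α_i^ℓ, so α_err = S_1/S_0.
  S_0^{−1} = 1^{−1} = 1 (mod 11), so α_err = 5·1 = 5 ≡ 5 = α_5. Error position i = 5.
  Consistency check: S_2/S_1 = 3·9 = 27 ≡ 5 = α_err ✓ (single-error assumption holds).
Step 4: error magnitude e = S_0/v_5 = S_0·∏_{j≠5}(α_5 − α_j) = 1·7 = 7 ≡ 7 (mod 11).
Step 5: correct position 5: c_5 = r_5 − e = 8 − 7 ≡ 1 (mod 11). Hence c = [5, 8, 0, 3, 1].
  Check: interpolating c through the α_i gives m(x) = 10 + 7·x (degree < 2) with m(α_i) = c_i for every i, so c is indeed a codeword.


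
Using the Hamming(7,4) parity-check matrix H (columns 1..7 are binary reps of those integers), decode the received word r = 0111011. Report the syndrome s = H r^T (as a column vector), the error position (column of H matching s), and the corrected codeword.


s = (1, 0, 0)^T, error position = 4, corrected codeword c = 0110011

Compute s = H r^T mod 2 one row at a time:
  s_1 = 1 + 0 + 1 + 1 = 3 ≡ 1 (mod 2).
  s_2 = 1 + 1 + 1 + 1 = 4 ≡ 0 (mod 2).
  s_3 = 0 + 1 + 0 + 1 = 2 ≡ 0 (mod 2).
s = (1, 0, 0)^T — this equals column 4 of H (binary 100), so error is at position 4.
Correct: flip bit 4 of r = 0111011 to get c = 0110011.


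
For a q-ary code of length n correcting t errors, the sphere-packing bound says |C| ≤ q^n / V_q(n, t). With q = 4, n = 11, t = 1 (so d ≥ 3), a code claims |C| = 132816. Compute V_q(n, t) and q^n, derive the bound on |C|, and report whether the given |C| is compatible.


V_q(n, t) = 34, q^n = 4194304, Hamming bound = 123361, |C| = 132816 > bound (violated).

Step 1: Compute V_q(n, t) = Σ_{j=0}^1 C(n, j) (q−1)^j.
  j = 0: C(11,0)·(3)^0 = 1·1 = 1.
  j = 1: C(11,1)·(3)^1 = 11·3 = 33.
  V_q(n, t) = 1 + 33 = 34.
Step 2: q^n = 4^11 = 4194304.
Step 3: Hamming bound ⌊q^n / V_q(n,t)⌋ = ⌊4194304/34⌋ = 123361.
Step 4: Compare |C| = 132816 to 123361: violated.
The claimed |C| lies above the Hamming bound, so no 4-ary code of length 11 with d ≥ 3 can have 132816 codewords.


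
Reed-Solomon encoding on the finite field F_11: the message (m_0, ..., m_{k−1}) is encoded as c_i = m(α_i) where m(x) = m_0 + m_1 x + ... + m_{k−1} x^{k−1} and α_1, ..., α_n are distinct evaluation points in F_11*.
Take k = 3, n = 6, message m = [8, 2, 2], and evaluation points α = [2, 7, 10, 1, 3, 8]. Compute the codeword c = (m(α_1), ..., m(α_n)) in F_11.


c = [9, 10, 8, 1, 10, 9]

Message polynomial: m(x) = 8 + 2·x + 2·x^2 (mod 11).
For each evaluation point α_i, compute m(α_i) mod 11:
  α_1 = 2: Horner steps 2 → 6 → 9, so m(2) = 9.
  α_2 = 7: Horner steps 2 → 5 → 10, so m(7) = 10.
  α_3 = 10: Horner steps 2 → 0 → 8, so m(10) = 8.
  α_4 = 1: Horner steps 2 → 4 → 1, so m(1) = 1.
  α_5 = 3: Horner steps 2 → 8 → 10, so m(3) = 10.
  α_6 = 8: Horner steps 2 → 7 → 9, so m(8) = 9.
Codeword c = [9, 10, 8, 1, 10, 9] ∈ F_11^6.


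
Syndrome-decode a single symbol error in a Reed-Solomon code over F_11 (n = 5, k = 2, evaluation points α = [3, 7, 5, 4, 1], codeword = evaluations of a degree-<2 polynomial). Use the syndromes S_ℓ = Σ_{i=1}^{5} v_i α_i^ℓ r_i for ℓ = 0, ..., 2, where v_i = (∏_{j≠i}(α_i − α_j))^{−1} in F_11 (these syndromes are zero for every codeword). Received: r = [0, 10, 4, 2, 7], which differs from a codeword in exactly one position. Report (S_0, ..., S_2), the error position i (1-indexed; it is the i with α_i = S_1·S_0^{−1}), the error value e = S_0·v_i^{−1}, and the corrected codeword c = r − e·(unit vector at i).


S = (2, 3, 10), error at position 2, error magnitude e = 2, c = [0, 8, 4, 2, 7].

Step 1: column multipliers v_i = (∏_{j≠i}(α_i − α_j))^{−1} mod 11.
  i = 1 (α = 3): (3−7)(3−5)(3−4)(3−1) = (−4)·(−2)·(−1)·2 = −16 ≡ 6, so v_1 = 6^{−1} = 2 (mod 11).
  i = 2 (α = 7): (7−3)(7−5)(7−4)(7−1) = 4·2·3·6 = 144 ≡ 1, so v_2 = 1^{−1} = 1 (mod 11).
  i = 3 (α = 5): (5−3)(5−7)(5−4)(5−1) = 2·(−2)·1·4 = −16 ≡ 6, so v_3 = 6^{−1} = 2 (mod 11).
  i = 4 (α = 4): (4−3)(4−7)(4−5)(4−1) = 1·(−3)·(−1)·3 = 9 ≡ 9, so v_4 = 9^{−1} = 5 (mod 11).
  i = 5 (α = 1): (1−3)(1−7)(1−5)(1−4) = (−2)·(−6)·(−4)·(−3) = 144 ≡ 1, so v_5 = 1^{−1} = 1 (mod 11).
  v = [2, 1, 2, 5, 1].
Step 2: syndromes of r = [0, 10, 4, 2, 7] (all sums mod 11).
  S_0 = Σ v_i r_i = 2·0 + 1·10 + 2·4 + 5·2 + 1·7 = 35 ≡ 2.
  S_1 = Σ v_i α_i r_i = 2·3·0 + 1·7·10 + 2·5·4 + 5·4·2 + 1·1·7 = 157 ≡ 3.
  α_i^2 mod 11 = [9, 5, 3, 5, 1].
  S_2 = Σ v_i α_i^2 r_i = 2·9·0 + 1·5·10 + 2·3·4 + 5·5·2 + 1·1·7 = 131 ≡ 10.
  S = (2, 3, 10) ≠ 0, so r is not a codeword (an error is present).
Step 3: locate the error. For a single error e at position i, S_ℓ = v_i·e·α_i^ℓ, so α_err = S_1/S_0.
  S_0^{−1} = 2^{−1} = 6 (mod 11), so α_err = 3·6 = 18 ≡ 7 = α_2. Error position i = 2.
  Consistency check: S_2/S_1 = 10·4 = 40 ≡ 7 = α_err ✓ (single-error assumption holds).
Step 4: error magnitude e = S_0/v_2 = S_0·∏_{j≠2}(α_2 − α_j) = 2·1 = 2 ≡ 2 (mod 11).
Step 5: correct position 2: c_2 = r_2 − e = 10 − 2 ≡ 8 (mod 11). Hence c = [0, 8, 4, 2, 7].
  Check: interpolating c through the α_i gives m(x) = 5 + 2·x (degree < 2) with m(α_i) = c_i for every i, so c is indeed a codeword.


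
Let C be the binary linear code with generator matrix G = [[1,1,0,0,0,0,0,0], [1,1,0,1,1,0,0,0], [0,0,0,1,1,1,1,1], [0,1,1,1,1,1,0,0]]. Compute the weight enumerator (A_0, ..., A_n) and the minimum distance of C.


Weight distribution: A_0 = 1, A_2 = 2, A_3 = 3, A_4 = 3, A_5 = 4, A_6 = 2, A_7 = 1. Minimum distance d = 2.

Enumerate all 2^4 = 16 messages m ∈ F_2^4.
For each, compute codeword c = mG in F_2^8, then tally its weight.
  m = 0000 → c = 00000000, weight = 0.
  m = 1000 → c = 11000000, weight = 2.
  m = 0100 → c = 11011000, weight = 4.
  m = 1100 → c = 00011000, weight = 2.
  m = 0010 → c = 00011111, weight = 5.
  m = 1010 → c = 11011111, weight = 7.
  m = 0110 → c = 11000111, weight = 5.
  m = 1110 → c = 00000111, weight = 3.
  m = 0001 → c = 01111100, weight = 5.
  m = 1001 → c = 10111100, weight = 5.
  m = 0101 → c = 10100100, weight = 3.
  m = 1101 → c = 01100100, weight = 3.
  m = 0011 → c = 01100011, weight = 4.
  m = 1011 → c = 10100011, weight = 4.
  m = 0111 → c = 10111011, weight = 6.
  m = 1111 → c = 01111011, weight = 6.
Tally weights:
  weight 0: 1 codewords.
  weight 2: 2 codewords.
  weight 3: 3 codewords.
  weight 4: 3 codewords.
  weight 5: 4 codewords.
  weight 6: 2 codewords.
  weight 7: 1 codewords.
Minimum distance d = smallest w > 0 with A_w > 0 = 2.
Sanity: Σ A_w = 16 = 2^4 = 16 ✓.


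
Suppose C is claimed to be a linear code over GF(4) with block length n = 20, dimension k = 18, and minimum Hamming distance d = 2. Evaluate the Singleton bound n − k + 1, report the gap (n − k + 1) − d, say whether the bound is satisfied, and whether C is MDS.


Singleton RHS = n − k + 1 = 3, slack = 1, bound satisfied, not MDS.

Singleton bound: d ≤ n − k + 1.
Here n = 20, k = 18, so n − k + 1 = 3.
Given d = 2, check d ≤ 3: YES.
Slack = (n − k + 1) − d = 1.
The code is NOT MDS (slack = 1 > 0).
Description: the claimed parameters are [20, 18, 2]_4; such a code would be non-MDS.


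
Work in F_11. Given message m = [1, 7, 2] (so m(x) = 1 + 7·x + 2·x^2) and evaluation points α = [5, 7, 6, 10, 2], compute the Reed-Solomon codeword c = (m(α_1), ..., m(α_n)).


c = [9, 5, 5, 7, 1]

Message polynomial: m(x) = 1 + 7·x + 2·x^2 (mod 11).
For each evaluation point α_i, compute m(α_i) mod 11:
  α_1 = 5: Horner steps 2 → 6 → 9, so m(5) = 9.
  α_2 = 7: Horner steps 2 → 10 → 5, so m(7) = 5.
  α_3 = 6: Horner steps 2 → 8 → 5, so m(6) = 5.
  α_4 = 10: Horner steps 2 → 5 → 7, so m(10) = 7.
  α_5 = 2: Horner steps 2 → 0 → 1, so m(2) = 1.
Codeword c = [9, 5, 5, 7, 1] ∈ F_11^5.


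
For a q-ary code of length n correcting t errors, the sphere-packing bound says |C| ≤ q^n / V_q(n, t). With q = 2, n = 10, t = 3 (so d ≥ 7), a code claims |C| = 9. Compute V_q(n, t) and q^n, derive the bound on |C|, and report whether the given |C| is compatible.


V_q(n, t) = 176, q^n = 1024, Hamming bound = 5, |C| = 9 > bound (violated).

Step 1: Compute V_q(n, t) = Σ_{j=0}^3 C(n, j) (q−1)^j.
  j = 0: C(10,0)·(1)^0 = 1·1 = 1.
  j = 1: C(10,1)·(1)^1 = 10·1 = 10.
  j = 2: C(10,2)·(1)^2 = 45·1 = 45.
  j = 3: C(10,3)·(1)^3 = 120·1 = 120.
  V_q(n, t) = 1 + 10 + 45 + 120 = 176.
Step 2: q^n = 2^10 = 1024.
Step 3: Hamming bound ⌊q^n / V_q(n,t)⌋ = ⌊1024/176⌋ = 5.
Step 4: Compare |C| = 9 to 5: violated.
The claimed |C| lies above the Hamming bound, so no 2-ary code of length 10 with d ≥ 7 can have 9 codewords.


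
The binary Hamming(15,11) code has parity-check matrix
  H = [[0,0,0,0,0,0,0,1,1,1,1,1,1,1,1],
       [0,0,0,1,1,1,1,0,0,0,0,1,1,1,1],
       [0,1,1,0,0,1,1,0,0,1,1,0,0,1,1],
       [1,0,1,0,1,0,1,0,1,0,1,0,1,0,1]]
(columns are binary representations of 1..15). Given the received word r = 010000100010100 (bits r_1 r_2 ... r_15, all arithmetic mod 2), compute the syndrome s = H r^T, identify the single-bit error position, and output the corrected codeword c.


s = (0, 0, 1, 1)^T, error position = 3, corrected codeword c = 011000100010100

Compute s = H r^T mod 2 one row at a time:
  s_1 = 0 + 0 + 0 + 1 + 0 + 1 + 0 + 0 = 2 ≡ 0 (mod 2).
  s_2 = 0 + 0 + 0 + 1 + 0 + 1 + 0 + 0 = 2 ≡ 0 (mod 2).
  s_3 = 1 + 0 + 0 + 1 + 0 + 1 + 0 + 0 = 3 ≡ 1 (mod 2).
  s_4 = 0 + 0 + 0 + 1 + 0 + 1 + 1 + 0 = 3 ≡ 1 (mod 2).
s = (0, 0, 1, 1)^T — this equals column 3 of H (binary 0011), so error is at position 3.
Correct: flip bit 3 of r = 010000100010100 to get c = 011000100010100.


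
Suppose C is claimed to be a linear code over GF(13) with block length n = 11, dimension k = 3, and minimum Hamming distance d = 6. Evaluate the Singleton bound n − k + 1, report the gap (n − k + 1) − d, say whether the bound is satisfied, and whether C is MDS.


Singleton RHS = n − k + 1 = 9, slack = 3, bound satisfied, not MDS.

Singleton bound: d ≤ n − k + 1.
Here n = 11, k = 3, so n − k + 1 = 9.
Given d = 6, check d ≤ 9: YES.
Slack = (n − k + 1) − d = 3.
The code is NOT MDS (slack = 3 > 0).
Description: the claimed parameters are [11, 3, 6]_13; such a code would be non-MDS.


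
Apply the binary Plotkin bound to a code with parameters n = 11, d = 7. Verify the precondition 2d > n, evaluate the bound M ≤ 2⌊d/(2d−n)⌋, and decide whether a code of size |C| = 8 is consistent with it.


Plotkin bound M ≤ 4; given |C| = 8 > bound (violated).

Check applicability: 2d = 14, n = 11.
2d − n = 3 > 0, so Plotkin applies.
Compute d/(2d−n) = 7/3 ≈ 2.3333.
⌊d/(2d−n)⌋ = 2.
Plotkin bound: M ≤ 2·2 = 4.
Given |C| = 8, check: VIOLATED.
This |C| is above the Plotkin bound, so no binary code with n = 11, d = 7 and 8 codewords exists.


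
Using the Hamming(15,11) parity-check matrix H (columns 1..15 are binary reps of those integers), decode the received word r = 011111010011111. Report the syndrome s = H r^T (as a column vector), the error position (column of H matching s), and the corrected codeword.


s = (0, 1, 0, 1)^T, error position = 5, corrected codeword c = 011101010011111

Compute s = H r^T mod 2 one row at a time:
  s_1 = 1 + 0 + 0 + 1 + 1 + 1 + 1 + 1 = 6 ≡ 0 (mod 2).
  s_2 = 1 + 1 + 1 + 0 + 1 + 1 + 1 + 1 = 7 ≡ 1 (mod 2).
  s_3 = 1 + 1 + 1 + 0 + 0 + 1 + 1 + 1 = 6 ≡ 0 (mod 2).
  s_4 = 0 + 1 + 1 + 0 + 0 + 1 + 1 + 1 = 5 ≡ 1 (mod 2).
s = (0, 1, 0, 1)^T — this equals column 5 of H (binary 0101), so error is at position 5.
Correct: flip bit 5 of r = 011111010011111 to get c = 011101010011111.


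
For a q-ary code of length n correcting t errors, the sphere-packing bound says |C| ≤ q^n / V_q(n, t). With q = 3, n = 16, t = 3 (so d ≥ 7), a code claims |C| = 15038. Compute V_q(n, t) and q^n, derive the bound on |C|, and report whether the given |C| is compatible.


V_q(n, t) = 4993, q^n = 43046721, Hamming bound = 8621, |C| = 15038 > bound (violated).

Step 1: Compute V_q(n, t) = Σ_{j=0}^3 C(n, j) (q−1)^j.
  j = 0: C(16,0)·(2)^0 = 1·1 = 1.
  j = 1: C(16,1)·(2)^1 = 16·2 = 32.
  j = 2: C(16,2)·(2)^2 = 120·4 = 480.
  j = 3: C(16,3)·(2)^3 = 560·8 = 4480.
  V_q(n, t) = 1 + 32 + 480 + 4480 = 4993.
Step 2: q^n = 3^16 = 43046721.
Step 3: Hamming bound ⌊q^n / V_q(n,t)⌋ = ⌊43046721/4993⌋ = 8621.
Step 4: Compare |C| = 15038 to 8621: violated.
The claimed |C| lies above the Hamming bound, so no 3-ary code of length 16 with d ≥ 7 can have 15038 codewords.


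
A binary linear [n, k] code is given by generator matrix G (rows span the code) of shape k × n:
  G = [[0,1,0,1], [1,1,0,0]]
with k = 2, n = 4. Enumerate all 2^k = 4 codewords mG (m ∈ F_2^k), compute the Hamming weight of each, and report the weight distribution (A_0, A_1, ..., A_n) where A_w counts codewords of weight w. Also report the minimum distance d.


Weight distribution: A_0 = 1, A_2 = 3. Minimum distance d = 2.

Enumerate all 2^2 = 4 messages m ∈ F_2^2.
For each, compute codeword c = mG in F_2^4, then tally its weight.
  m = 00 → c = 0000, weight = 0.
  m = 10 → c = 0101, weight = 2.
  m = 01 → c = 1100, weight = 2.
  m = 11 → c = 1001, weight = 2.
Tally weights:
  weight 0: 1 codewords.
  weight 2: 3 codewords.
Minimum distance d = smallest w > 0 with A_w > 0 = 2.
Sanity: Σ A_w = 4 = 2^2 = 4 ✓.


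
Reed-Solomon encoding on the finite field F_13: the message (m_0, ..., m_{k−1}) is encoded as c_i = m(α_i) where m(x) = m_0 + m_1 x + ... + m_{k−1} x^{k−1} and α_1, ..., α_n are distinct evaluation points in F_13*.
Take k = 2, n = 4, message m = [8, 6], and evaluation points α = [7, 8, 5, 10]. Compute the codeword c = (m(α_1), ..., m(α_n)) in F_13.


c = [11, 4, 12, 3]

Message polynomial: m(x) = 8 + 6·x (mod 13).
For each evaluation point α_i, compute m(α_i) mod 13:
  α_1 = 7: Horner steps 6 → 11, so m(7) = 11.
  α_2 = 8: Horner steps 6 → 4, so m(8) = 4.
  α_3 = 5: Horner steps 6 → 12, so m(5) = 12.
  α_4 = 10: Horner steps 6 → 3, so m(10) = 3.
Codeword c = [11, 4, 12, 3] ∈ F_13^4.
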